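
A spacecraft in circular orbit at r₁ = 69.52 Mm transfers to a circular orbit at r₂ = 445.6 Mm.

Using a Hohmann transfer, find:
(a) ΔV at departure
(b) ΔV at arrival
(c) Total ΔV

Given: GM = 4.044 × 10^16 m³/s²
r₁ = 69.52 Mm = 6.952 × 10^7 m
r₂ = 445.6 Mm = 4.456 × 10^8 m
GM = 4.044 × 10^16 m³/s²
Transfer ellipse: a_t = (r₁ + r₂)/2 = 2.5756 × 10^8 m
Circular speed at r₁: v₁ = √(GM/r₁) = 24118.5 m/s
Transfer speed at r₁ (periapsis): v₁ₜ = √(GM(2/r₁ − 1/a_t)) = 31723.7 m/s
(a) ΔV₁ = v₁ₜ − v₁ = 7605.2 m/s ≈ 7.605 km/s
Circular speed at r₂: v₂ = √(GM/r₂) = 9526.49 m/s
Transfer speed at r₂ (apoapsis): v₂ₜ = √(GM(2/r₂ − 1/a_t)) = 4949.36 m/s
(b) ΔV₂ = v₂ − v₂ₜ = 4577.14 m/s ≈ 4.577 km/s
(c) ΔV_total = ΔV₁ + ΔV₂ = 12182.3 m/s ≈ 12.18 km/s

Final answer:
(a) ΔV₁ = 7.605 km/s
(b) ΔV₂ = 4.577 km/s
(c) ΔV_total = 12.18 km/s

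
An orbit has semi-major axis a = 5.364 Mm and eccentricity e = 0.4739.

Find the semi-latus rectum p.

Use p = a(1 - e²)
a = 5.364 Mm = 5.364 × 10^6 m
e = 0.4739,  e² = 0.224581,  1 − e² = 0.775419
p = a(1 − e²) = 5.364 × 10^6 m × 0.775419 = 4.15935 × 10^6 m ≈ 4.159 Mm

Final answer: p = 4.159 Mm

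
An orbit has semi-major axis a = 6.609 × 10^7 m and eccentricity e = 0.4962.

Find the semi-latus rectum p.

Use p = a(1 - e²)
a = 6.609 × 10^7 m
e = 0.4962,  e² = 0.246214,  1 − e² = 0.753786
p = a(1 − e²) = 6.609 × 10^7 m × 0.753786 = 4.98177 × 10^7 m ≈ 4.982 × 10^7 m

Final answer: p = 4.982 × 10^7 m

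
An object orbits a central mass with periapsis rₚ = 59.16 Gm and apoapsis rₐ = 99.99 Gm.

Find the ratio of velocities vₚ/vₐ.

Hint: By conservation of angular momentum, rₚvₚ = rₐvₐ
rₚ = 59.16 Gm = 5.916 × 10^10 m
rₐ = 99.99 Gm = 9.999 × 10^10 m
rₚvₚ = rₐvₐ  ⇒  vₚ/vₐ = rₐ/rₚ
vₚ/vₐ = (9.999 × 10^10) / (5.916 × 10^10) = 1.69016

Final answer: vₚ/vₐ = 1.69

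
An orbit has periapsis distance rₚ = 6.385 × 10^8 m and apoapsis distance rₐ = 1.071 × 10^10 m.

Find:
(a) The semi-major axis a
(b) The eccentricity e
rₚ = 6.385 × 10^8 m
rₐ = 1.071 × 10^10 m
(a) a = (rₚ + rₐ)/2 = 5.67425 × 10^9 m ≈ 5.674 × 10^9 m
(b) e = (rₐ − rₚ)/(rₐ + rₚ) = (1.00715 × 10^10) / (1.13485 × 10^10) = 0.887474

Final answer:
(a) a = 5.674 × 10^9 m
(b) e = 0.8875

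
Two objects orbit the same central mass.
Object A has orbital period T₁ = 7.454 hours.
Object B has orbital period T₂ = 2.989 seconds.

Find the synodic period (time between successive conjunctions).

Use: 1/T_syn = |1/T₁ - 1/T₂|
T₁ = 7.454 hours = 26834.4 s
T₂ = 2.989 seconds
1/T₁ = 3.72656 × 10^-5 s⁻¹
1/T₂ = 0.33456 s⁻¹
|1/T₁ − 1/T₂| = 0.334523 s⁻¹
T_syn = 1 / |1/T₁ − 1/T₂| = 2.98933 s ≈ 2.989 seconds

Final answer: T_syn = 2.989 seconds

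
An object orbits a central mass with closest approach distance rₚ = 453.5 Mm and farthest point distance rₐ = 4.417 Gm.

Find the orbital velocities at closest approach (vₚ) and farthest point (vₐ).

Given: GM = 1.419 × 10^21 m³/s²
rₚ = 453.5 Mm = 4.535 × 10^8 m
rₐ = 4.417 Gm = 4.417 × 10^9 m
GM = 1.419 × 10^21 m³/s²
a = (rₚ + rₐ)/2 = 2.43525 × 10^9 m
Vis-viva: v² = GM (2/r − 1/a)
vₚ² = 1.419 × 10^21 × (4.41014 × 10^-9 − 4.10635 × 10^-10) = 5.6753 × 10^12 m²/s²
vₚ = 2.38229 × 10^6 m/s ≈ 2382 km/s
vₐ² = 1.419 × 10^21 × (4.52796 × 10^-10 − 4.10635 × 10^-10) = 5.98258 × 10^10 m²/s²
vₐ = 244593 m/s ≈ 244.6 km/s

Final answer: vₚ = 2382 km/s, vₐ = 244.6 km/s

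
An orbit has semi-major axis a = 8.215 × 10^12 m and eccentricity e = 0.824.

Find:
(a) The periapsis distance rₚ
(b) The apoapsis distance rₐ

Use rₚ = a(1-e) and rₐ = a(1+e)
a = 8.215 × 10^12 m
e = 0.824:  1 − e = 0.176,  1 + e = 1.824
(a) rₚ = a(1 − e) = 8.215 × 10^12 m × 0.176 = 1.44584 × 10^12 m ≈ 1.446 × 10^12 m
(b) rₐ = a(1 + e) = 8.215 × 10^12 m × 1.824 = 1.49842 × 10^13 m ≈ 1.498 × 10^13 m

Final answer:
(a) rₚ = 1.446 × 10^12 m
(b) rₐ = 1.498 × 10^13 m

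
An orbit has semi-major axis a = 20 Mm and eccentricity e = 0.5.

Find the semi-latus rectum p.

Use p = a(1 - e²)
a = 20 Mm = 2 × 10^7 m
e = 0.5,  e² = 0.25,  1 − e² = 0.75
p = a(1 − e²) = 2 × 10^7 m × 0.75 = 1.5 × 10^7 m ≈ 15 Mm

Final answer: p = 15 Mm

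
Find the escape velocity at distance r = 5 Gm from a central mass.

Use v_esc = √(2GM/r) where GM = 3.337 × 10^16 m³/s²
r = 5 Gm = 5 × 10^9 m
GM = 3.337 × 10^16 m³/s²
2GM/r = 2 × (3.337 × 10^16) / (5 × 10^9) = 1.3348 × 10^7 m²/s²
v_esc = √(2GM/r) = 3653.49 m/s ≈ 3.653 km/s

Final answer: 3.653 km/s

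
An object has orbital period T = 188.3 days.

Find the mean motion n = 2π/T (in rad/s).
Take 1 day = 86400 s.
T = 188.3 days = 1.62691 × 10^7 s
n = 2π / (1.62691 × 10^7 s) = 3.86203 × 10^-7 rad/s ≈ 3.862 × 10^-7 rad/s

Final answer: n = 3.862 × 10^-7 rad/s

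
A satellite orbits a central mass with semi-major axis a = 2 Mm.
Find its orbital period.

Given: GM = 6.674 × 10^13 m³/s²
a = 2 Mm = 2 × 10^6 m
GM = 6.674 × 10^13 m³/s²
a³ = 8 × 10^18 m³
T = 2π √(a³/GM) = 2π √((8 × 10^18) / (6.674 × 10^13)) = 2π × 346.22 s
T = 2175.36 s ≈ 36.26 minutes

Final answer: 36.26 minutes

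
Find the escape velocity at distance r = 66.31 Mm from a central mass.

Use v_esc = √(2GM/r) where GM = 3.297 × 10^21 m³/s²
r = 66.31 Mm = 6.631 × 10^7 m
GM = 3.297 × 10^21 m³/s²
2GM/r = 2 × (3.297 × 10^21) / (6.631 × 10^7) = 9.9442 × 10^13 m²/s²
v_esc = √(2GM/r) = 9.97206 × 10^6 m/s ≈ 9972 km/s

Final answer: 9972 km/s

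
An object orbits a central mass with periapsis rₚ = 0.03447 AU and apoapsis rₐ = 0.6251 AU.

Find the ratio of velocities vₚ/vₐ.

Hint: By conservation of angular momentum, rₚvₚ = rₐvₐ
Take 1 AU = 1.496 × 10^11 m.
rₚ = 0.03447 AU = 5.15671 × 10^9 m
rₐ = 0.6251 AU = 9.3515 × 10^10 m
rₚvₚ = rₐvₐ  ⇒  vₚ/vₐ = rₐ/rₚ
vₚ/vₐ = (9.3515 × 10^10) / (5.15671 × 10^9) = 18.1346

Final answer: vₚ/vₐ = 18.13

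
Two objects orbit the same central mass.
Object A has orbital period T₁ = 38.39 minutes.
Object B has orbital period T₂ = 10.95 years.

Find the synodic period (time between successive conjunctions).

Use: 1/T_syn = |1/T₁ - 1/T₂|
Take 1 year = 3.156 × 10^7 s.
T₁ = 38.39 minutes = 2303.4 s
T₂ = 10.95 years = 3.45582 × 10^8 s
1/T₁ = 0.000434141 s⁻¹
1/T₂ = 2.89367 × 10^-9 s⁻¹
|1/T₁ − 1/T₂| = 0.000434138 s⁻¹
T_syn = 1 / |1/T₁ − 1/T₂| = 2303.42 s ≈ 38.39 minutes

Final answer: T_syn = 38.39 minutes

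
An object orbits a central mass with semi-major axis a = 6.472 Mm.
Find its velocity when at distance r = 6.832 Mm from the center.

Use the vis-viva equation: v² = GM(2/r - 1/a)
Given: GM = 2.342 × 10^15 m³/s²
a = 6.472 Mm = 6.472 × 10^6 m
r = 6.832 Mm = 6.832 × 10^6 m
GM = 2.342 × 10^15 m³/s²
2/r − 1/a = 2.9274 × 10^-7 − 1.54512 × 10^-7 = 1.38228 × 10^-7 m⁻¹
v² = GM (2/r − 1/a) = 3.23731 × 10^8 m²/s²
v = 17992.5 m/s ≈ 17.99 km/s

Final answer: 17.99 km/s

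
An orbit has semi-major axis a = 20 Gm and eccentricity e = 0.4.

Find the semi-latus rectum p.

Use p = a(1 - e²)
a = 20 Gm = 2 × 10^10 m
e = 0.4,  e² = 0.16,  1 − e² = 0.84
p = a(1 − e²) = 2 × 10^10 m × 0.84 = 1.68 × 10^10 m ≈ 16.8 Gm

Final answer: p = 16.8 Gm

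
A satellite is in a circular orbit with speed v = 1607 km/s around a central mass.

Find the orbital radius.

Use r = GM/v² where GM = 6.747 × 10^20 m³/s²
v = 1607 km/s = 1.607 × 10^6 m/s
GM = 6.747 × 10^20 m³/s²
v² = 2.58245 × 10^12 m²/s²
r = GM/v² = (6.747 × 10^20) / (2.58245 × 10^12) = 2.61264 × 10^8 m ≈ 261.3 Mm

Final answer: 261.3 Mm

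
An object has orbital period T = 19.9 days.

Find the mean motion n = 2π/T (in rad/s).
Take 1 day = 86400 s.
T = 19.9 days = 1.71936 × 10^6 s
n = 2π / (1.71936 × 10^6 s) = 3.65437 × 10^-6 rad/s ≈ 3.654 × 10^-6 rad/s

Final answer: n = 3.654 × 10^-6 rad/s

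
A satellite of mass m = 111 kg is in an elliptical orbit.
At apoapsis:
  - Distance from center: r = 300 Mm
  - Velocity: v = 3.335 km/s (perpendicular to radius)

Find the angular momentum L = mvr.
r = 300 Mm = 3 × 10^8 m
v = 3.335 km/s = 3335 m/s
vr = 3335 × 3 × 10^8 = 1.0005 × 10^12 m²/s
L = m × vr = 111 × 1.0005 × 10^12 = 1.11056 × 10^14 kg·m²/s ≈ 1.111 × 10^14 kg·m²/s

Final answer: L = 1.111 × 10^14 kg·m²/s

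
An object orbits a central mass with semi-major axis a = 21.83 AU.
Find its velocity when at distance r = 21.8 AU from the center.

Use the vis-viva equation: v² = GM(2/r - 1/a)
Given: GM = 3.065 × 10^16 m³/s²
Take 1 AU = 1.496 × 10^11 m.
a = 21.83 AU = 3.26577 × 10^12 m
r = 21.8 AU = 3.26128 × 10^12 m
GM = 3.065 × 10^16 m³/s²
2/r − 1/a = 6.13256 × 10^-13 − 3.06207 × 10^-13 = 3.07049 × 10^-13 m⁻¹
v² = GM (2/r − 1/a) = 9411.07 m²/s²
v = 97.0106 m/s ≈ 97.01 m/s

Final answer: 97.01 m/s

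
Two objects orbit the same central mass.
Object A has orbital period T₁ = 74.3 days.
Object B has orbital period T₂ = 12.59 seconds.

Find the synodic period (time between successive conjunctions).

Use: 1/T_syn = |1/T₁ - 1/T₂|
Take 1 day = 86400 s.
T₁ = 74.3 days = 6.41952 × 10^6 s
T₂ = 12.59 seconds
1/T₁ = 1.55775 × 10^-7 s⁻¹
1/T₂ = 0.0794281 s⁻¹
|1/T₁ − 1/T₂| = 0.079428 s⁻¹
T_syn = 1 / |1/T₁ − 1/T₂| = 12.59 s ≈ 12.59 seconds

Final answer: T_syn = 12.59 seconds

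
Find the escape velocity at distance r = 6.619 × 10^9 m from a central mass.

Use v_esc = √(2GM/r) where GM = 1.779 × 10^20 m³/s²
r = 6.619 × 10^9 m
GM = 1.779 × 10^20 m³/s²
2GM/r = 2 × (1.779 × 10^20) / (6.619 × 10^9) = 5.37543 × 10^10 m²/s²
v_esc = √(2GM/r) = 231850 m/s ≈ 231.8 km/s

Final answer: 231.8 km/s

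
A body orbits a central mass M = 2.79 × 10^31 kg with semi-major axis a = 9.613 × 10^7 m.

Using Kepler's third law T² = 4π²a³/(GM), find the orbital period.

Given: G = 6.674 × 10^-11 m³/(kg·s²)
M = 2.79 × 10^31 kg
GM = G × M = 6.674 × 10^-11 × 2.79 × 10^31 = 1.86205 × 10^21 m³/s²
a = 9.613 × 10^7 m
a³ = 8.88335 × 10^23 m³
T = 2π √(a³/GM) = 2π √((8.88335 × 10^23) / (1.86205 × 10^21)) = 2π × 21.842 s
T = 137.238 s ≈ 2.287 minutes

Final answer: 2.287 minutes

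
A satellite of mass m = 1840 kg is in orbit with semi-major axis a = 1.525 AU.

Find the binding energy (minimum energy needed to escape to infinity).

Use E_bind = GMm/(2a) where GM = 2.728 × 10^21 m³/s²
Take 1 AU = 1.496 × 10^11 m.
a = 1.525 AU = 2.2814 × 10^11 m
GM = 2.728 × 10^21 m³/s²
m = 1840 kg
GMm = 2.728 × 10^21 × 1840 = 5.01952 × 10^24 m³·kg/s²
2a = 4.5628 × 10^11 m
E_bind = GMm/(2a) = 1.1001 × 10^13 J ≈ 11 TJ

Final answer: 11 TJ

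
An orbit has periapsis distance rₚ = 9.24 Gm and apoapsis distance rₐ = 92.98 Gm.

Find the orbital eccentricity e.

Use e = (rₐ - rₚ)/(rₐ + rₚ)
rₚ = 9.24 Gm = 9.24 × 10^9 m
rₐ = 92.98 Gm = 9.298 × 10^10 m
rₐ − rₚ = 8.374 × 10^10 m
rₐ + rₚ = 1.0222 × 10^11 m
e = (rₐ − rₚ)/(rₐ + rₚ) = 0.819213

Final answer: e = 0.8192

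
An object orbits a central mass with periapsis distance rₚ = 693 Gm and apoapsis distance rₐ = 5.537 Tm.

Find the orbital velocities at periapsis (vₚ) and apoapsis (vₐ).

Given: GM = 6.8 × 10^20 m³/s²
rₚ = 693 Gm = 6.93 × 10^11 m
rₐ = 5.537 Tm = 5.537 × 10^12 m
GM = 6.8 × 10^20 m³/s²
a = (rₚ + rₐ)/2 = 3.115 × 10^12 m
Vis-viva: v² = GM (2/r − 1/a)
vₚ² = 6.8 × 10^20 × (2.886 × 10^-12 − 3.21027 × 10^-13) = 1.74418 × 10^9 m²/s²
vₚ = 41763.4 m/s ≈ 41.76 km/s
vₐ² = 6.8 × 10^20 × (3.61206 × 10^-13 − 3.21027 × 10^-13) = 2.73218 × 10^7 m²/s²
vₐ = 5227.03 m/s ≈ 5.227 km/s

Final answer: vₚ = 41.76 km/s, vₐ = 5.227 km/s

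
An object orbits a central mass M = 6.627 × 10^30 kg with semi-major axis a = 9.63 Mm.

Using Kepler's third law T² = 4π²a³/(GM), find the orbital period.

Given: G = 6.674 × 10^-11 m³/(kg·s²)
M = 6.627 × 10^30 kg
GM = G × M = 6.674 × 10^-11 × 6.627 × 10^30 = 4.42286 × 10^20 m³/s²
a = 9.63 Mm = 9.63 × 10^6 m
a³ = 8.93056 × 10^20 m³
T = 2π √(a³/GM) = 2π √((8.93056 × 10^20) / (4.42286 × 10^20)) = 2π × 1.42098 s
T = 8.92828 s ≈ 8.928 seconds

Final answer: 8.928 seconds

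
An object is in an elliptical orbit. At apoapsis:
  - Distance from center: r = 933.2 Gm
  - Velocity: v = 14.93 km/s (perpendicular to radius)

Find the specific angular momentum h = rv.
r = 933.2 Gm = 9.332 × 10^11 m
v = 14.93 km/s = 14930 m/s
h = rv = 9.332 × 10^11 × 14930 = 1.39327 × 10^16 m²/s ≈ 1.393 × 10^16 m²/s

Final answer: h = 1.393 × 10^16 m²/s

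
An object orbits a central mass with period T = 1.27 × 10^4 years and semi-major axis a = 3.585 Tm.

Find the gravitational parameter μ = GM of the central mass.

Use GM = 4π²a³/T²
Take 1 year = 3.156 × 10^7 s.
T = 1.27 × 10^4 years = 4.00812 × 10^11 s
a = 3.585 Tm = 3.585 × 10^12 m
a³ = 4.60752 × 10^37 m³
T² = 1.6065 × 10^23 s²
GM = 4π² × (4.60752 × 10^37) / (1.6065 × 10^23) = 1.13226 × 10^16 m³/s²
GM ≈ 1.132 × 10^16 m³/s²

Final answer: GM = 1.132 × 10^16 m³/s²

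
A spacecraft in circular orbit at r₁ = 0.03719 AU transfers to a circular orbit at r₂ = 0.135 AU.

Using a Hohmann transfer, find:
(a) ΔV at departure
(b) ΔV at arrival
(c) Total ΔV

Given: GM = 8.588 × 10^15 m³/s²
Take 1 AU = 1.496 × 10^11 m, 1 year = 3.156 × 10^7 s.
r₁ = 0.03719 AU = 5.56362 × 10^9 m
r₂ = 0.135 AU = 2.0196 × 10^10 m
GM = 8.588 × 10^15 m³/s²
Transfer ellipse: a_t = (r₁ + r₂)/2 = 1.28798 × 10^10 m
Circular speed at r₁: v₁ = √(GM/r₁) = 1242.42 m/s
Transfer speed at r₁ (periapsis): v₁ₜ = √(GM(2/r₁ − 1/a_t)) = 1555.77 m/s
(a) ΔV₁ = v₁ₜ − v₁ = 313.353 m/s ≈ 313.4 m/s
Circular speed at r₂: v₂ = √(GM/r₂) = 652.099 m/s
Transfer speed at r₂ (apoapsis): v₂ₜ = √(GM(2/r₂ − 1/a_t)) = 428.585 m/s
(b) ΔV₂ = v₂ − v₂ₜ = 223.513 m/s ≈ 223.5 m/s
(c) ΔV_total = ΔV₁ + ΔV₂ = 536.866 m/s ≈ 0.1133 AU/year

Final answer:
(a) ΔV₁ = 313.4 m/s
(b) ΔV₂ = 223.5 m/s
(c) ΔV_total = 0.1133 AU/year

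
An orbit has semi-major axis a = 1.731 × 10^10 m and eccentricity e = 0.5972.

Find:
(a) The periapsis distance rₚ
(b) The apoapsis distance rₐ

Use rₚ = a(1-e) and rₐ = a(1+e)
a = 1.731 × 10^10 m
e = 0.5972:  1 − e = 0.4028,  1 + e = 1.5972
(a) rₚ = a(1 − e) = 1.731 × 10^10 m × 0.4028 = 6.97247 × 10^9 m ≈ 6.972 × 10^9 m
(b) rₐ = a(1 + e) = 1.731 × 10^10 m × 1.5972 = 2.76475 × 10^10 m ≈ 2.765 × 10^10 m

Final answer:
(a) rₚ = 6.972 × 10^9 m
(b) rₐ = 2.765 × 10^10 m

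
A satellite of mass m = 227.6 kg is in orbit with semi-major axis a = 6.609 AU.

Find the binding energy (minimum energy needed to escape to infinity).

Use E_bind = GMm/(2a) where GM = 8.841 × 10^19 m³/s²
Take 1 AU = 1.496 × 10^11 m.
a = 6.609 AU = 9.88706 × 10^11 m
GM = 8.841 × 10^19 m³/s²
m = 227.6 kg
GMm = 8.841 × 10^19 × 227.6 = 2.01221 × 10^22 m³·kg/s²
2a = 1.97741 × 10^12 m
E_bind = GMm/(2a) = 1.0176 × 10^10 J ≈ 10.18 GJ

Final answer: 10.18 GJ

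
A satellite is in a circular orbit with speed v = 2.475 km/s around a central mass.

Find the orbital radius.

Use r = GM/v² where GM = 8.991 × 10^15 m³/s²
v = 2.475 km/s = 2475 m/s
GM = 8.991 × 10^15 m³/s²
v² = 6.12562 × 10^6 m²/s²
r = GM/v² = (8.991 × 10^15) / (6.12562 × 10^6) = 1.46777 × 10^9 m ≈ 1.468 Gm

Final answer: 1.468 Gm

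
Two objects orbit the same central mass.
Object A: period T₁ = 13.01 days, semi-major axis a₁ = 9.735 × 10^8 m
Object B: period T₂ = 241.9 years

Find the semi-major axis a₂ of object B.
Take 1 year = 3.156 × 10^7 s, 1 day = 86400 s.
T₁ = 13.01 days = 1.12406 × 10^6 s
T₂ = 241.9 years = 7.63436 × 10^9 s
a₁ = 9.735 × 10^8 m
Kepler's third law: (T₂/T₁)² = (a₂/a₁)³  ⇒  a₂ = a₁ (T₂/T₁)^(2/3)
T₂/T₁ = 6791.75
(T₂/T₁)^(2/3) = 358.637
a₂ = 9.735 × 10^8 m × 358.637 = 3.49133 × 10^11 m ≈ 3.491 × 10^11 m

Final answer: a₂ = 3.491 × 10^11 m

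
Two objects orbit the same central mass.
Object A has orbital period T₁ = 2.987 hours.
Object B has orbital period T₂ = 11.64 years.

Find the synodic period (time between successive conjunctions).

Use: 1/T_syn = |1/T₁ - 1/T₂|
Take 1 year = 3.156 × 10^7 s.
T₁ = 2.987 hours = 10753.2 s
T₂ = 11.64 years = 3.67358 × 10^8 s
1/T₁ = 9.29956 × 10^-5 s⁻¹
1/T₂ = 2.72214 × 10^-9 s⁻¹
|1/T₁ − 1/T₂| = 9.29929 × 10^-5 s⁻¹
T_syn = 1 / |1/T₁ − 1/T₂| = 10753.5 s ≈ 2.987 hours

Final answer: T_syn = 2.987 hours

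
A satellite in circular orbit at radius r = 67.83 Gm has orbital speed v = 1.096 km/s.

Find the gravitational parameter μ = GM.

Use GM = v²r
r = 67.83 Gm = 6.783 × 10^10 m
v = 1.096 km/s = 1096 m/s
v² = 1.20122 × 10^6 m²/s²
GM = v²r = 1.20122 × 10^6 × 6.783 × 10^10 = 8.14785 × 10^16 m³/s²
GM ≈ 8.148 × 10^16 m³/s²

Final answer: GM = 8.148 × 10^16 m³/s²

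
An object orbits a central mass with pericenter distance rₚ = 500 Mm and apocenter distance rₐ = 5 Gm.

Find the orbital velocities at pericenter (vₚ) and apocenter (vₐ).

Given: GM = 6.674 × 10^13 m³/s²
rₚ = 500 Mm = 5 × 10^8 m
rₐ = 5 Gm = 5 × 10^9 m
GM = 6.674 × 10^13 m³/s²
a = (rₚ + rₐ)/2 = 2.75 × 10^9 m
Vis-viva: v² = GM (2/r − 1/a)
vₚ² = 6.674 × 10^13 × (4 × 10^-9 − 3.63636 × 10^-10) = 242691 m²/s²
vₚ = 492.637 m/s ≈ 492.6 m/s
vₐ² = 6.674 × 10^13 × (4 × 10^-10 − 3.63636 × 10^-10) = 2426.91 m²/s²
vₐ = 49.2637 m/s ≈ 49.26 m/s

Final answer: vₚ = 492.6 m/s, vₐ = 49.26 m/s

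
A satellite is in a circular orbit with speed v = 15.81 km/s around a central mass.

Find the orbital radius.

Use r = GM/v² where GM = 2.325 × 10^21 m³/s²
v = 15.81 km/s = 15810 m/s
GM = 2.325 × 10^21 m³/s²
v² = 2.49956 × 10^8 m²/s²
r = GM/v² = (2.325 × 10^21) / (2.49956 × 10^8) = 9.30163 × 10^12 m ≈ 9.302 × 10^12 m

Final answer: 9.302 × 10^12 m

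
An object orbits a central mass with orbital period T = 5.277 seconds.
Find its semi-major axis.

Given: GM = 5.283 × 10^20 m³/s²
T = 5.277 seconds
GM = 5.283 × 10^20 m³/s²
Kepler's third law: a³ = GM T² / (4π²)
T² = 27.8467 s²
a³ = (5.283 × 10^20) × 27.8467 / (4π²) = 3.72645 × 10^20 m³
a = (a³)^(1/3) = 7.19612 × 10^6 m ≈ 7.196 Mm

Final answer: 7.196 Mm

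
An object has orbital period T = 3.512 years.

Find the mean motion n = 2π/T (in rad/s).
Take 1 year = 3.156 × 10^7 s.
T = 3.512 years = 1.10839 × 10^8 s
n = 2π / (1.10839 × 10^8 s) = 5.66876 × 10^-8 rad/s ≈ 5.669 × 10^-8 rad/s

Final answer: n = 5.669 × 10^-8 rad/s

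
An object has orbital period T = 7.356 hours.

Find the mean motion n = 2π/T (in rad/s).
T = 7.356 hours = 26481.6 s
n = 2π / 26481.6 s = 0.000237266 rad/s ≈ 0.0002373 rad/s

Final answer: n = 0.0002373 rad/s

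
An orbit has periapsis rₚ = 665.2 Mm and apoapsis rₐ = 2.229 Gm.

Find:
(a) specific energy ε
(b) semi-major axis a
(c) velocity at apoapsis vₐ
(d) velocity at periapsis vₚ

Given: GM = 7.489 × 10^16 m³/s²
rₚ = 665.2 Mm = 6.652 × 10^8 m
rₐ = 2.229 Gm = 2.229 × 10^9 m
GM = 7.489 × 10^16 m³/s²
a = (rₚ + rₐ)/2 = 1.4471 × 10^9 m
e = (rₐ − rₚ)/(rₐ + rₚ) = (1.5638 × 10^9) / (2.8942 × 10^9) = 0.540322
(a) 2a = 2.8942 × 10^9 m;  ε = −GM/(2a) = -2.58759 × 10^7 J/kg ≈ -25.88 MJ/kg
(b) a = 1.4471 × 10^9 m ≈ 1.447 Gm
(c) vₐ² = GM (2/rₐ − 1/a) = 7.489 × 10^16 × (8.97263 × 10^-10 − 6.91037 × 10^-10) = 1.54443 × 10^7 m²/s²;  vₐ = 3929.92 m/s ≈ 3.93 km/s
(d) vₚ² = GM (2/rₚ − 1/a) = 7.489 × 10^16 × (3.00661 × 10^-9 − 6.91037 × 10^-10) = 1.73414 × 10^8 m²/s²;  vₚ = 13168.7 m/s ≈ 13.17 km/s

Final answer:
(a) specific energy ε = -25.88 MJ/kg
(b) semi-major axis a = 1.447 Gm
(c) velocity at apoapsis vₐ = 3.93 km/s
(d) velocity at periapsis vₚ = 13.17 km/s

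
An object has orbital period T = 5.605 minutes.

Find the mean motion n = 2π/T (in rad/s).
T = 5.605 minutes = 336.3 s
n = 2π / 336.3 s = 0.0186833 rad/s ≈ 0.01868 rad/s

Final answer: n = 0.01868 rad/s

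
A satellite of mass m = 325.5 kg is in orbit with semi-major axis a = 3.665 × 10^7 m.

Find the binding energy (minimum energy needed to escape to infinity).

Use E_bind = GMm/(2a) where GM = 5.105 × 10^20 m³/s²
a = 3.665 × 10^7 m
GM = 5.105 × 10^20 m³/s²
m = 325.5 kg
GMm = 5.105 × 10^20 × 325.5 = 1.66168 × 10^23 m³·kg/s²
2a = 7.33 × 10^7 m
E_bind = GMm/(2a) = 2.26695 × 10^15 J ≈ 2.267 PJ

Final answer: 2.267 PJ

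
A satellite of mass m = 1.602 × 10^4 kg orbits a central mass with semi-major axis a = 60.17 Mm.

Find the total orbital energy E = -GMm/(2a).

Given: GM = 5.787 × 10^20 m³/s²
a = 60.17 Mm = 6.017 × 10^7 m
GM = 5.787 × 10^20 m³/s²
2a = 1.2034 × 10^8 m
GMm = 5.787 × 10^20 × 16020 = 9.27077 × 10^24 m³·kg/s²
E = −GMm/(2a) = -7.70382 × 10^16 J ≈ -77.04 PJ

Final answer: -77.04 PJ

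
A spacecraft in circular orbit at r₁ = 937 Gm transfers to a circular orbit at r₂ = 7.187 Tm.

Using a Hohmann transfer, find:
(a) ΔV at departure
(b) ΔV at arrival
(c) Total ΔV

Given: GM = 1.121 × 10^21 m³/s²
r₁ = 937 Gm = 9.37 × 10^11 m
r₂ = 7.187 Tm = 7.187 × 10^12 m
GM = 1.121 × 10^21 m³/s²
Transfer ellipse: a_t = (r₁ + r₂)/2 = 4.062 × 10^12 m
Circular speed at r₁: v₁ = √(GM/r₁) = 34588.6 m/s
Transfer speed at r₁ (periapsis): v₁ₜ = √(GM(2/r₁ − 1/a_t)) = 46008.4 m/s
(a) ΔV₁ = v₁ₜ − v₁ = 11419.8 m/s ≈ 11.42 km/s
Circular speed at r₂: v₂ = √(GM/r₂) = 12489 m/s
Transfer speed at r₂ (apoapsis): v₂ₜ = √(GM(2/r₂ − 1/a_t)) = 5998.31 m/s
(b) ΔV₂ = v₂ − v₂ₜ = 6490.73 m/s ≈ 6.491 km/s
(c) ΔV_total = ΔV₁ + ΔV₂ = 17910.5 m/s ≈ 17.91 km/s

Final answer:
(a) ΔV₁ = 11.42 km/s
(b) ΔV₂ = 6.491 km/s
(c) ΔV_total = 17.91 km/s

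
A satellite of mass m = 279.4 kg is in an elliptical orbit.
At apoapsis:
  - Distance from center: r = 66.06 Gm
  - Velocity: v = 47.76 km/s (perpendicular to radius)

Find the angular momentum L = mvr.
r = 66.06 Gm = 6.606 × 10^10 m
v = 47.76 km/s = 47760 m/s
vr = 47760 × 6.606 × 10^10 = 3.15503 × 10^15 m²/s
L = m × vr = 279.4 × 3.15503 × 10^15 = 8.81514 × 10^17 kg·m²/s ≈ 8.815 × 10^17 kg·m²/s

Final answer: L = 8.815 × 10^17 kg·m²/s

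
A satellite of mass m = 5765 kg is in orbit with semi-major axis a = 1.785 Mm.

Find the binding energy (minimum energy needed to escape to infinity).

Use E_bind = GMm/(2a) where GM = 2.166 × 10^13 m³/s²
a = 1.785 Mm = 1.785 × 10^6 m
GM = 2.166 × 10^13 m³/s²
m = 5765 kg
GMm = 2.166 × 10^13 × 5765 = 1.2487 × 10^17 m³·kg/s²
2a = 3.57 × 10^6 m
E_bind = GMm/(2a) = 3.49776 × 10^10 J ≈ 34.98 GJ

Final answer: 34.98 GJ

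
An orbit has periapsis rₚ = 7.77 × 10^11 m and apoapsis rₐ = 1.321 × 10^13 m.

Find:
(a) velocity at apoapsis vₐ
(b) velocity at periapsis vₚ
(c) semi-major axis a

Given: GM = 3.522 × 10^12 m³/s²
rₚ = 7.77 × 10^11 m
rₐ = 1.321 × 10^13 m
GM = 3.522 × 10^12 m³/s²
a = (rₚ + rₐ)/2 = 6.9935 × 10^12 m
e = (rₐ − rₚ)/(rₐ + rₚ) = (1.2433 × 10^13) / (1.3987 × 10^13) = 0.888897
(a) vₐ² = GM (2/rₐ − 1/a) = 3.522 × 10^12 × (1.514 × 10^-13 − 1.4299 × 10^-13) = 0.0296219 m²/s²;  vₐ = 0.17211 m/s ≈ 0.1721 m/s
(b) vₚ² = GM (2/rₚ − 1/a) = 3.522 × 10^12 × (2.574 × 10^-12 − 1.4299 × 10^-13) = 8.56203 m²/s²;  vₚ = 2.92609 m/s ≈ 2.926 m/s
(c) a = 6.9935 × 10^12 m ≈ 6.994 × 10^12 m

Final answer:
(a) velocity at apoapsis vₐ = 0.1721 m/s
(b) velocity at periapsis vₚ = 2.926 m/s
(c) semi-major axis a = 6.994 × 10^12 m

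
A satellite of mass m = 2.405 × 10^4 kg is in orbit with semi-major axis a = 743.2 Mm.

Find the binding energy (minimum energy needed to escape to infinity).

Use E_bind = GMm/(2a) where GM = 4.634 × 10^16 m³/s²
a = 743.2 Mm = 7.432 × 10^8 m
GM = 4.634 × 10^16 m³/s²
m = 2.405 × 10^4 kg
GMm = 4.634 × 10^16 × 24050 = 1.11448 × 10^21 m³·kg/s²
2a = 1.4864 × 10^9 m
E_bind = GMm/(2a) = 7.49783 × 10^11 J ≈ 749.8 GJ

Final answer: 749.8 GJ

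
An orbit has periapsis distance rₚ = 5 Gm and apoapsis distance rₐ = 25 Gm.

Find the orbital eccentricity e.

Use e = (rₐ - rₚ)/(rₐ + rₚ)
rₚ = 5 Gm = 5 × 10^9 m
rₐ = 25 Gm = 2.5 × 10^10 m
rₐ − rₚ = 2 × 10^10 m
rₐ + rₚ = 3 × 10^10 m
e = (rₐ − rₚ)/(rₐ + rₚ) = 0.666667

Final answer: e = 0.6667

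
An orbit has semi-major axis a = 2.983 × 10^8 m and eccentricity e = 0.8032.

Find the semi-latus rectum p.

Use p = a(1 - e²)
a = 2.983 × 10^8 m
e = 0.8032,  e² = 0.64513,  1 − e² = 0.35487
p = a(1 − e²) = 2.983 × 10^8 m × 0.35487 = 1.05858 × 10^8 m ≈ 1.059 × 10^8 m

Final answer: p = 1.059 × 10^8 m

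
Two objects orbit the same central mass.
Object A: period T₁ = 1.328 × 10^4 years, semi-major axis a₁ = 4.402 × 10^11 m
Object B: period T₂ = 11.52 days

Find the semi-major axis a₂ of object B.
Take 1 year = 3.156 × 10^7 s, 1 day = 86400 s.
T₁ = 1.328 × 10^4 years = 4.19117 × 10^11 s
T₂ = 11.52 days = 995328 s
a₁ = 4.402 × 10^11 m
Kepler's third law: (T₂/T₁)² = (a₂/a₁)³  ⇒  a₂ = a₁ (T₂/T₁)^(2/3)
T₂/T₁ = 2.37482 × 10^-6
(T₂/T₁)^(2/3) = 0.000178
a₂ = 4.402 × 10^11 m × 0.000178 = 7.83557 × 10^7 m ≈ 7.836 × 10^7 m

Final answer: a₂ = 7.836 × 10^7 m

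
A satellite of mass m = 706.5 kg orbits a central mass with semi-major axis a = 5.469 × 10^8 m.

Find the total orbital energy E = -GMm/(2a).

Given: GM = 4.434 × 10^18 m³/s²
a = 5.469 × 10^8 m
GM = 4.434 × 10^18 m³/s²
2a = 1.0938 × 10^9 m
GMm = 4.434 × 10^18 × 706.5 = 3.13262 × 10^21 m³·kg/s²
E = −GMm/(2a) = -2.86398 × 10^12 J ≈ -2.864 TJ

Final answer: -2.864 TJ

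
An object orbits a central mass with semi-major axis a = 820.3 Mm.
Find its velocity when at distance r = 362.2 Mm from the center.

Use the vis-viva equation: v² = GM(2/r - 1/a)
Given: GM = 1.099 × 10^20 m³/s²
a = 820.3 Mm = 8.203 × 10^8 m
r = 362.2 Mm = 3.622 × 10^8 m
GM = 1.099 × 10^20 m³/s²
2/r − 1/a = 5.52181 × 10^-9 − 1.21907 × 10^-9 = 4.30274 × 10^-9 m⁻¹
v² = GM (2/r − 1/a) = 4.72872 × 10^11 m²/s²
v = 687657 m/s ≈ 687.7 km/s

Final answer: 687.7 km/s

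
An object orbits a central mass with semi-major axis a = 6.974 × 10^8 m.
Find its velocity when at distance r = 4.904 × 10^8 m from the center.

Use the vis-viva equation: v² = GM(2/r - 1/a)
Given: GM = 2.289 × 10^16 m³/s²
a = 6.974 × 10^8 m
r = 4.904 × 10^8 m
GM = 2.289 × 10^16 m³/s²
2/r − 1/a = 4.0783 × 10^-9 − 1.4339 × 10^-9 = 2.64441 × 10^-9 m⁻¹
v² = GM (2/r − 1/a) = 6.05305 × 10^7 m²/s²
v = 7780.13 m/s ≈ 7.78 km/s

Final answer: 7.78 km/s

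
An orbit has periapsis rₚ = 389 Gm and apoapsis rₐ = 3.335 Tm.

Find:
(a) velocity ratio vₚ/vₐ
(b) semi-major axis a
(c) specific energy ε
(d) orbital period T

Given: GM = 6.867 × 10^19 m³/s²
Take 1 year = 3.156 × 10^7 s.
rₚ = 389 Gm = 3.89 × 10^11 m
rₐ = 3.335 Tm = 3.335 × 10^12 m
GM = 6.867 × 10^19 m³/s²
a = (rₚ + rₐ)/2 = 1.862 × 10^12 m
e = (rₐ − rₚ)/(rₐ + rₚ) = (2.946 × 10^12) / (3.724 × 10^12) = 0.791085
(a) vₚ/vₐ = rₐ/rₚ (angular momentum) = (3.335 × 10^12) / (3.89 × 10^11) = 8.57326 ≈ 8.573
(b) a = 1.862 × 10^12 m ≈ 1.862 Tm
(c) 2a = 3.724 × 10^12 m;  ε = −GM/(2a) = -1.84398 × 10^7 J/kg ≈ -18.44 MJ/kg
(d) a³ = 6.45564 × 10^36 m³;  T = 2π √(a³/GM) = 2π × 3.0661 × 10^8 s = 1.92649 × 10^9 s ≈ 61.04 years

Final answer:
(a) velocity ratio vₚ/vₐ = 8.573
(b) semi-major axis a = 1.862 Tm
(c) specific energy ε = -18.44 MJ/kg
(d) orbital period T = 61.04 years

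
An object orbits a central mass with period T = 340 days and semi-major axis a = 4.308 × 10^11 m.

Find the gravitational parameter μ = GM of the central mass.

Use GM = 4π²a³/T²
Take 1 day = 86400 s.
T = 340 days = 2.9376 × 10^7 s
a = 4.308 × 10^11 m
a³ = 7.99516 × 10^34 m³
T² = 8.62949 × 10^14 s²
GM = 4π² × (7.99516 × 10^34) / (8.62949 × 10^14) = 3.65764 × 10^21 m³/s²
GM ≈ 3.658 × 10^21 m³/s²

Final answer: GM = 3.658 × 10^21 m³/s²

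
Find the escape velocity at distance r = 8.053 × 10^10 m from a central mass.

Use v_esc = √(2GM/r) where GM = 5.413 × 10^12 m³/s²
r = 8.053 × 10^10 m
GM = 5.413 × 10^12 m³/s²
2GM/r = 2 × (5.413 × 10^12) / (8.053 × 10^10) = 134.434 m²/s²
v_esc = √(2GM/r) = 11.5946 m/s ≈ 11.59 m/s

Final answer: 11.59 m/s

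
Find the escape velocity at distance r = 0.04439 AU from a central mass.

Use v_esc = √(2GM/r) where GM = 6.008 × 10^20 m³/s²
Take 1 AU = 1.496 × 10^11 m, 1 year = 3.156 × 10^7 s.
r = 0.04439 AU = 6.64074 × 10^9 m
GM = 6.008 × 10^20 m³/s²
2GM/r = 2 × (6.008 × 10^20) / (6.64074 × 10^9) = 1.80944 × 10^11 m²/s²
v_esc = √(2GM/r) = 425375 m/s ≈ 89.74 AU/year

Final answer: 89.74 AU/year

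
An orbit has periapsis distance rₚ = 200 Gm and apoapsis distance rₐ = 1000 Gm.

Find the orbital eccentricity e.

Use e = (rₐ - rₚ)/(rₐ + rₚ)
rₚ = 200 Gm = 2 × 10^11 m
rₐ = 1000 Gm = 1 × 10^12 m
rₐ − rₚ = 8 × 10^11 m
rₐ + rₚ = 1.2 × 10^12 m
e = (rₐ − rₚ)/(rₐ + rₚ) = 0.666667

Final answer: e = 0.6667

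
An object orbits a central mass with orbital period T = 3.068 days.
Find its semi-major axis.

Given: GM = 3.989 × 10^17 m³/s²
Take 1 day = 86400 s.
T = 3.068 days = 265075 s
GM = 3.989 × 10^17 m³/s²
Kepler's third law: a³ = GM T² / (4π²)
T² = 7.02649 × 10^10 s²
a³ = (3.989 × 10^17) × (7.02649 × 10^10) / (4π²) = 7.09974 × 10^26 m³
a = (a³)^(1/3) = 8.92101 × 10^8 m ≈ 892.1 Mm

Final answer: 892.1 Mm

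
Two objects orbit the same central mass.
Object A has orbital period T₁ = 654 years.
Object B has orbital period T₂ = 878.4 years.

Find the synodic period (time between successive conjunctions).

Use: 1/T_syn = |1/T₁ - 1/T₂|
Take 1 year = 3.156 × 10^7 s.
T₁ = 654 years = 2.06402 × 10^10 s
T₂ = 878.4 years = 2.77223 × 10^10 s
1/T₁ = 4.8449 × 10^-11 s⁻¹
1/T₂ = 3.6072 × 10^-11 s⁻¹
|1/T₁ − 1/T₂| = 1.2377 × 10^-11 s⁻¹
T_syn = 1 / |1/T₁ − 1/T₂| = 8.0795 × 10^10 s ≈ 2560 years

Final answer: T_syn = 2560 years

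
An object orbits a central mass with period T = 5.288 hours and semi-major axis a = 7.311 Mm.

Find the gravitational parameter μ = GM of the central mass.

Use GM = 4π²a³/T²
T = 5.288 hours = 19036.8 s
a = 7.311 Mm = 7.311 × 10^6 m
a³ = 3.90778 × 10^20 m³
T² = 3.624 × 10^8 s²
GM = 4π² × (3.90778 × 10^20) / (3.624 × 10^8) = 4.25699 × 10^13 m³/s²
GM ≈ 4.257 × 10^13 m³/s²

Final answer: GM = 4.257 × 10^13 m³/s²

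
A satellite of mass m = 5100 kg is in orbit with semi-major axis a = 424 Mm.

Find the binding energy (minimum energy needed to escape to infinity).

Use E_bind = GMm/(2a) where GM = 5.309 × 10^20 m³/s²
a = 424 Mm = 4.24 × 10^8 m
GM = 5.309 × 10^20 m³/s²
m = 5100 kg
GMm = 5.309 × 10^20 × 5100 = 2.70759 × 10^24 m³·kg/s²
2a = 8.48 × 10^8 m
E_bind = GMm/(2a) = 3.19291 × 10^15 J ≈ 3.193 PJ

Final answer: 3.193 PJ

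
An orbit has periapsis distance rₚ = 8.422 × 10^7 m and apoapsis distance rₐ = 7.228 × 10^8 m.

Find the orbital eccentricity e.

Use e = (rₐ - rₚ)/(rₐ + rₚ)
rₚ = 8.422 × 10^7 m
rₐ = 7.228 × 10^8 m
rₐ − rₚ = 6.3858 × 10^8 m
rₐ + rₚ = 8.0702 × 10^8 m
e = (rₐ − rₚ)/(rₐ + rₚ) = 0.791282

Final answer: e = 0.7913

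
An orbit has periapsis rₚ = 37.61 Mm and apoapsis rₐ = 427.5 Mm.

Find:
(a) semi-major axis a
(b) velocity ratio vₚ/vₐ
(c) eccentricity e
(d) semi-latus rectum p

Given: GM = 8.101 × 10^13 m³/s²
rₚ = 37.61 Mm = 3.761 × 10^7 m
rₐ = 427.5 Mm = 4.275 × 10^8 m
GM = 8.101 × 10^13 m³/s²
a = (rₚ + rₐ)/2 = 2.32555 × 10^8 m
e = (rₐ − rₚ)/(rₐ + rₚ) = (3.8989 × 10^8) / (4.6511 × 10^8) = 0.838275
(a) a = 2.32555 × 10^8 m ≈ 232.6 Mm
(b) vₚ/vₐ = rₐ/rₚ (angular momentum) = (4.275 × 10^8) / (3.761 × 10^7) = 11.3667 ≈ 11.37
(c) e = 0.838275 ≈ 0.8383
(d) 1 − e² = 0.297295;  p = a(1 − e²) = 2.32555 × 10^8 × 0.297295 = 6.91375 × 10^7 m ≈ 69.14 Mm

Final answer:
(a) semi-major axis a = 232.6 Mm
(b) velocity ratio vₚ/vₐ = 11.37
(c) eccentricity e = 0.8383
(d) semi-latus rectum p = 69.14 Mm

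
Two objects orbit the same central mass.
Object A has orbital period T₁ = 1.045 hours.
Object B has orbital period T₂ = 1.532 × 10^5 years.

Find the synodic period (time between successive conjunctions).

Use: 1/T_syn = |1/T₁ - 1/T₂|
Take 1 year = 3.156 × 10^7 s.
T₁ = 1.045 hours = 3762 s
T₂ = 1.532 × 10^5 years = 4.83499 × 10^12 s
1/T₁ = 0.000265816 s⁻¹
1/T₂ = 2.06826 × 10^-13 s⁻¹
|1/T₁ − 1/T₂| = 0.000265816 s⁻¹
T_syn = 1 / |1/T₁ − 1/T₂| = 3762 s ≈ 1.045 hours

Final answer: T_syn = 1.045 hours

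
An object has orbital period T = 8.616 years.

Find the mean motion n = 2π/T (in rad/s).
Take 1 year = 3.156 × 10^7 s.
T = 8.616 years = 2.71921 × 10^8 s
n = 2π / (2.71921 × 10^8 s) = 2.31067 × 10^-8 rad/s ≈ 2.311 × 10^-8 rad/s

Final answer: n = 2.311 × 10^-8 rad/s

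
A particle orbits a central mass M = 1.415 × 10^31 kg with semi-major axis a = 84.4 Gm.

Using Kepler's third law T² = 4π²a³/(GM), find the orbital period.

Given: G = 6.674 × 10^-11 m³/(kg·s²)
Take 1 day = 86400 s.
M = 1.415 × 10^31 kg
GM = G × M = 6.674 × 10^-11 × 1.415 × 10^31 = 9.44371 × 10^20 m³/s²
a = 84.4 Gm = 8.44 × 10^10 m
a³ = 6.01212 × 10^32 m³
T = 2π √(a³/GM) = 2π √((6.01212 × 10^32) / (9.44371 × 10^20)) = 2π × 797889 s
T = 5.01328 × 10^6 s ≈ 58.02 days

Final answer: 58.02 days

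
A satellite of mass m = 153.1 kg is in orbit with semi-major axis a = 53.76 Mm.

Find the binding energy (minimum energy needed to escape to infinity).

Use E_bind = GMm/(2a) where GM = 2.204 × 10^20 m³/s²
a = 53.76 Mm = 5.376 × 10^7 m
GM = 2.204 × 10^20 m³/s²
m = 153.1 kg
GMm = 2.204 × 10^20 × 153.1 = 3.37432 × 10^22 m³·kg/s²
2a = 1.0752 × 10^8 m
E_bind = GMm/(2a) = 3.13832 × 10^14 J ≈ 313.8 TJ

Final answer: 313.8 TJ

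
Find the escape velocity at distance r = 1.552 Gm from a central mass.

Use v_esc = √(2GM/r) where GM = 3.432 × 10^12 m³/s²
r = 1.552 Gm = 1.552 × 10^9 m
GM = 3.432 × 10^12 m³/s²
2GM/r = 2 × (3.432 × 10^12) / (1.552 × 10^9) = 4422.68 m²/s²
v_esc = √(2GM/r) = 66.5032 m/s ≈ 66.5 m/s

Final answer: 66.5 m/s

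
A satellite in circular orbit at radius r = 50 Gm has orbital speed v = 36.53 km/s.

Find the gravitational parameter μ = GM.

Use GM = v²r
r = 50 Gm = 5 × 10^10 m
v = 36.53 km/s = 36530 m/s
v² = 1.33444 × 10^9 m²/s²
GM = v²r = 1.33444 × 10^9 × 5 × 10^10 = 6.6722 × 10^19 m³/s²
GM ≈ 6.672 × 10^19 m³/s²

Final answer: GM = 6.672 × 10^19 m³/s²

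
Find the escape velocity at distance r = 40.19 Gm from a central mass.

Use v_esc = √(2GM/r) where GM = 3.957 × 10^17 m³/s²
r = 40.19 Gm = 4.019 × 10^10 m
GM = 3.957 × 10^17 m³/s²
2GM/r = 2 × (3.957 × 10^17) / (4.019 × 10^10) = 1.96915 × 10^7 m²/s²
v_esc = √(2GM/r) = 4437.51 m/s ≈ 4.438 km/s

Final answer: 4.438 km/s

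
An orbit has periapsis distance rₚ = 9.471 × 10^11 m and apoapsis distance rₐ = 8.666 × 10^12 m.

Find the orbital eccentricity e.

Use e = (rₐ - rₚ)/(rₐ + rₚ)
rₚ = 9.471 × 10^11 m
rₐ = 8.666 × 10^12 m
rₐ − rₚ = 7.7189 × 10^12 m
rₐ + rₚ = 9.6131 × 10^12 m
e = (rₐ − rₚ)/(rₐ + rₚ) = 0.802956

Final answer: e = 0.803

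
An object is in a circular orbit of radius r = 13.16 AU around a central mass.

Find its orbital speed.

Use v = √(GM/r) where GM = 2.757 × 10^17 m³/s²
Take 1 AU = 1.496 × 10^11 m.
r = 13.16 AU = 1.96874 × 10^12 m
GM = 2.757 × 10^17 m³/s²
GM/r = (2.757 × 10^17) / (1.96874 × 10^12) = 140039 m²/s²
v = √(GM/r) = 374.218 m/s ≈ 374.2 m/s

Final answer: 374.2 m/s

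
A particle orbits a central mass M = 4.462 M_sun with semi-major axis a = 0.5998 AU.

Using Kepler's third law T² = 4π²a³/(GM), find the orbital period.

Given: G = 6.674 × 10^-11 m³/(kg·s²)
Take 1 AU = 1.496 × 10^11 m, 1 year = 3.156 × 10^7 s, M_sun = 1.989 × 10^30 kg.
M = 4.462 M_sun = 8.87492 × 10^30 kg
GM = G × M = 6.674 × 10^-11 × 8.87492 × 10^30 = 5.92312 × 10^20 m³/s²
a = 0.5998 AU = 8.97301 × 10^10 m
a³ = 7.22461 × 10^32 m³
T = 2π √(a³/GM) = 2π √((7.22461 × 10^32) / (5.92312 × 10^20)) = 2π × 1.10441 × 10^6 s
T = 6.93924 × 10^6 s ≈ 0.2199 years

Final answer: 0.2199 years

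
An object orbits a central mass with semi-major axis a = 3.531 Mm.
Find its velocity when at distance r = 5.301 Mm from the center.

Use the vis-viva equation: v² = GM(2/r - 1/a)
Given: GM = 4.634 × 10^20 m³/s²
a = 3.531 Mm = 3.531 × 10^6 m
r = 5.301 Mm = 5.301 × 10^6 m
GM = 4.634 × 10^20 m³/s²
2/r − 1/a = 3.77287 × 10^-7 − 2.83206 × 10^-7 = 9.40814 × 10^-8 m⁻¹
v² = GM (2/r − 1/a) = 4.35973 × 10^13 m²/s²
v = 6.60283 × 10^6 m/s ≈ 6603 km/s

Final answer: 6603 km/s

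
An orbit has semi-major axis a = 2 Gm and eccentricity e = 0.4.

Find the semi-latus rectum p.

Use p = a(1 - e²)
a = 2 Gm = 2 × 10^9 m
e = 0.4,  e² = 0.16,  1 − e² = 0.84
p = a(1 − e²) = 2 × 10^9 m × 0.84 = 1.68 × 10^9 m ≈ 1.68 Gm

Final answer: p = 1.68 Gm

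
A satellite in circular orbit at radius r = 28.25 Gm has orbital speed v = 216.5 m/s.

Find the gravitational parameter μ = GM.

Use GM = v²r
r = 28.25 Gm = 2.825 × 10^10 m
v = 216.5 m/s
v² = 46872.2 m²/s²
GM = v²r = 46872.2 × 2.825 × 10^10 = 1.32414 × 10^15 m³/s²
GM ≈ 1.324 × 10^15 m³/s²

Final answer: GM = 1.324 × 10^15 m³/s²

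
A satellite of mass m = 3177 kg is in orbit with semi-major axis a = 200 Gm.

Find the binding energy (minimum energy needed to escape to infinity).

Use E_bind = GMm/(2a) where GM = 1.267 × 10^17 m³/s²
a = 200 Gm = 2 × 10^11 m
GM = 1.267 × 10^17 m³/s²
m = 3177 kg
GMm = 1.267 × 10^17 × 3177 = 4.02526 × 10^20 m³·kg/s²
2a = 4 × 10^11 m
E_bind = GMm/(2a) = 1.00631 × 10^9 J ≈ 1.006 GJ

Final answer: 1.006 GJ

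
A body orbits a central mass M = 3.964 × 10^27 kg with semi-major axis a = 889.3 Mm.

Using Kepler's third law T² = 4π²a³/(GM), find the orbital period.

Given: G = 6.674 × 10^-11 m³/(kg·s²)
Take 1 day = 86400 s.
M = 3.964 × 10^27 kg
GM = G × M = 6.674 × 10^-11 × 3.964 × 10^27 = 2.64557 × 10^17 m³/s²
a = 889.3 Mm = 8.893 × 10^8 m
a³ = 7.03307 × 10^26 m³
T = 2π √(a³/GM) = 2π √((7.03307 × 10^26) / (2.64557 × 10^17)) = 2π × 51560 s
T = 323961 s ≈ 3.75 days

Final answer: 3.75 days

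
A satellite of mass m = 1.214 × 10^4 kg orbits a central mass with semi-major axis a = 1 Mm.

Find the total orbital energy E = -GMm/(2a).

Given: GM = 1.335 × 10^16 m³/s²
a = 1 Mm = 1 × 10^6 m
GM = 1.335 × 10^16 m³/s²
2a = 2 × 10^6 m
GMm = 1.335 × 10^16 × 12140 = 1.62069 × 10^20 m³·kg/s²
E = −GMm/(2a) = -8.10345 × 10^13 J ≈ -81.03 TJ

Final answer: -81.03 TJ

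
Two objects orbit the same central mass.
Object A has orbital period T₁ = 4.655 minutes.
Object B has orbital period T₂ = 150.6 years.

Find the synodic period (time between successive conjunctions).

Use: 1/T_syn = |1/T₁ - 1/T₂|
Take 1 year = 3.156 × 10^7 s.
T₁ = 4.655 minutes = 279.3 s
T₂ = 150.6 years = 4.75294 × 10^9 s
1/T₁ = 0.00358038 s⁻¹
1/T₂ = 2.10396 × 10^-10 s⁻¹
|1/T₁ − 1/T₂| = 0.00358038 s⁻¹
T_syn = 1 / |1/T₁ − 1/T₂| = 279.3 s ≈ 4.655 minutes

Final answer: T_syn = 4.655 minutes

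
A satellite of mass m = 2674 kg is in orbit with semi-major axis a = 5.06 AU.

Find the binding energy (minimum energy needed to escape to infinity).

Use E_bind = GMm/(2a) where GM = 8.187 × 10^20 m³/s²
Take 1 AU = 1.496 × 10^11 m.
a = 5.06 AU = 7.56976 × 10^11 m
GM = 8.187 × 10^20 m³/s²
m = 2674 kg
GMm = 8.187 × 10^20 × 2674 = 2.1892 × 10^24 m³·kg/s²
2a = 1.51395 × 10^12 m
E_bind = GMm/(2a) = 1.44602 × 10^12 J ≈ 1.446 TJ

Final answer: 1.446 TJ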